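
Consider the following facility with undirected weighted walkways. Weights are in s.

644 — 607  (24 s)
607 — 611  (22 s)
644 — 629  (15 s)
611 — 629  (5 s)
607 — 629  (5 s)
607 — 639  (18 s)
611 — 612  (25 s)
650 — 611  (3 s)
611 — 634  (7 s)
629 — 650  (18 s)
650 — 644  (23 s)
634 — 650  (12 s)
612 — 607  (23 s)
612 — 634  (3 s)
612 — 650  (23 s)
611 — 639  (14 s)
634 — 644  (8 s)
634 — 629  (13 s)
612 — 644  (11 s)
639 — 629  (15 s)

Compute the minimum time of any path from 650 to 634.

10 s

Candidate routes:
650–611–634: 3+7 = 10
650–634: 12 = 12
The minimum is 10 s via 650–611–634.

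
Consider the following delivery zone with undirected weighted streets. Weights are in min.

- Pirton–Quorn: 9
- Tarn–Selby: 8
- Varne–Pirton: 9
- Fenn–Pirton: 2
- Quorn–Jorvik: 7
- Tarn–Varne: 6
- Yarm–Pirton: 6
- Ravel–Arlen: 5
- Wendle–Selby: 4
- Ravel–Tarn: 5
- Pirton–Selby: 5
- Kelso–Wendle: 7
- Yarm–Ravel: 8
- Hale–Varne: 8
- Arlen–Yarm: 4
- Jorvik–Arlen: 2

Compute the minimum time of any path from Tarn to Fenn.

15 min

Shortest distances from Tarn:
Tarn: 0
Ravel: 5  (via Tarn)
Varne: 6  (via Tarn)
Selby: 8  (via Tarn)
Arlen: 10  (via Ravel)
Jorvik: 12  (via Arlen)
Wendle: 12  (via Selby)
Yarm: 13  (via Ravel)
Pirton: 13  (via Selby)
Hale: 14  (via Varne)
Fenn: 15  (via Pirton)
Shortest route: Tarn–Selby–Pirton–Fenn = 15 min.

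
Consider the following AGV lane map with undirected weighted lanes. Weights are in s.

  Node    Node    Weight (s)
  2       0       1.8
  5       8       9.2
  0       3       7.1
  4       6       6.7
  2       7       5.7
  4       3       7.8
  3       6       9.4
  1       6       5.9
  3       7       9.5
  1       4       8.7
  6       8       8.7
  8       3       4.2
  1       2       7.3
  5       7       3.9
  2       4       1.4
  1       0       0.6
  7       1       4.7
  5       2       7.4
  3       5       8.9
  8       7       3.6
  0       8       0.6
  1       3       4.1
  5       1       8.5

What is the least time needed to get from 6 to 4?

6.7 s

Candidate routes:
6 → 4: 6.7 = 6.7
6 → 1 → 0 → 2 → 4: 5.9+0.6+1.8+1.4 = 9.7
The minimum is 6.7 s via 6 → 4.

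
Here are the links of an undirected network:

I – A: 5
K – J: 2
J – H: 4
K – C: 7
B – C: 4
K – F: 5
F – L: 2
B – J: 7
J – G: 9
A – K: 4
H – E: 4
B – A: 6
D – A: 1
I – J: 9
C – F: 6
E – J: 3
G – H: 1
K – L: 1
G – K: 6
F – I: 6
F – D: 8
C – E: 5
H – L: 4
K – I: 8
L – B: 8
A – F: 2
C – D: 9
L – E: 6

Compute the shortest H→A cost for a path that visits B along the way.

17

Shortest H→B: H–J–B = 11
Best B to A: B–A costing 6
Total via B: 11 + 6 = 17.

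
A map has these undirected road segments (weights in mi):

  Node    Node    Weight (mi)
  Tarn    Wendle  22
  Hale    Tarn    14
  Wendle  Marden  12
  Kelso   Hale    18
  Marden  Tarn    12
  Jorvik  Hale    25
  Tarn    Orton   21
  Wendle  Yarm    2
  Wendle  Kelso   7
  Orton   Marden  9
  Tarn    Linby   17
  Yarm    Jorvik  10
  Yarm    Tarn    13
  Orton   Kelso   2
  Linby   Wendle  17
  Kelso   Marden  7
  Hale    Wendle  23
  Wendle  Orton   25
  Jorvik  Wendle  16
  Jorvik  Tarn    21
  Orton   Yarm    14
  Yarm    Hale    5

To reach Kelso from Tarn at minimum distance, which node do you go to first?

Marden

Compare a few routes:
Tarn - Marden - Orton - Kelso: 12+9+2 = 23
Tarn - Marden - Kelso: 12+7 = 19
Tarn - Yarm - Wendle - Kelso: 13+2+7 = 22
Cheapest is Tarn - Marden - Kelso at 19 mi.
So from Tarn the first move is to Marden.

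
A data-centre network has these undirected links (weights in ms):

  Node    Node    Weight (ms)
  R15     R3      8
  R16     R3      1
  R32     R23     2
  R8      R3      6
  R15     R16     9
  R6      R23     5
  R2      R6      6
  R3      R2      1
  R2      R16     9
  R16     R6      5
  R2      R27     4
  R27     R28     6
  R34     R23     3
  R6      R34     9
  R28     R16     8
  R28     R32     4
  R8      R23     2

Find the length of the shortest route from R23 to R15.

16 ms

Enumerating some paths:
R23 → R8 → R3 → R16 → R15: 2+6+1+9 = 18
R23 → R6 → R16 → R3 → R15: 5+5+1+8 = 19
R23 → R8 → R3 → R15: 2+6+8 = 16
R23 → R6 → R16 → R15: 5+5+9 = 19
The minimum is 16 ms via R23 → R8 → R3 → R15.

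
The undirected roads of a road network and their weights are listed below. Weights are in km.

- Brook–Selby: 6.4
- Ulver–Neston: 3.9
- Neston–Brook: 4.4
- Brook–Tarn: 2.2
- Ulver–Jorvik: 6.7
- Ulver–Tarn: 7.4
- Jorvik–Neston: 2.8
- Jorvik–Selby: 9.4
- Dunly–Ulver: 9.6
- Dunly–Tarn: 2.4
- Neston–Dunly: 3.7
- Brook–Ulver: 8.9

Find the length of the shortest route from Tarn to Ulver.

Enumerating some paths:
Tarn - Ulver: 7.4 = 7.4
Tarn - Dunly - Neston - Ulver: 2.4+3.7+3.9 = 10
The minimum is 7.4 km via Tarn - Ulver.

7.4 km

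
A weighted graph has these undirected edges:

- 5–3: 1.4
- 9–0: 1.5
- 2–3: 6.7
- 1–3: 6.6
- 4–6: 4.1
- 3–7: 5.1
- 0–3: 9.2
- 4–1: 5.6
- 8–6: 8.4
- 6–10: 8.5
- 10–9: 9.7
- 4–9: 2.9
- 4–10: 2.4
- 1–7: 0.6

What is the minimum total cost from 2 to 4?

18

Candidate routes:
2–3–0–9–4: 6.7+9.2+1.5+2.9 = 20.3
2–3–1–4: 6.7+6.6+5.6 = 18.9
2–3–7–1–4: 6.7+5.1+0.6+5.6 = 18
Cheapest is 2–3–7–1–4 at 18.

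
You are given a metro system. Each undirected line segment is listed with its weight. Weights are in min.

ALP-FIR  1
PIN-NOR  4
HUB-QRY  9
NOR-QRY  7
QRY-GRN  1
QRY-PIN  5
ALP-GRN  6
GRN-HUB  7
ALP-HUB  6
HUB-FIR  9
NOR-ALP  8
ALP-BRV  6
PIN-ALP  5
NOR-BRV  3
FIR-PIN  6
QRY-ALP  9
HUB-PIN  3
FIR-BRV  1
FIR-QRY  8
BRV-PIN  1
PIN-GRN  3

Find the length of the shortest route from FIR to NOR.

4 min

Compare a few routes:
FIR → BRV → NOR: 1+3 = 4
FIR → ALP → NOR: 1+8 = 9
FIR → BRV → PIN → NOR: 1+1+4 = 6
The minimum is 4 min via FIR → BRV → NOR.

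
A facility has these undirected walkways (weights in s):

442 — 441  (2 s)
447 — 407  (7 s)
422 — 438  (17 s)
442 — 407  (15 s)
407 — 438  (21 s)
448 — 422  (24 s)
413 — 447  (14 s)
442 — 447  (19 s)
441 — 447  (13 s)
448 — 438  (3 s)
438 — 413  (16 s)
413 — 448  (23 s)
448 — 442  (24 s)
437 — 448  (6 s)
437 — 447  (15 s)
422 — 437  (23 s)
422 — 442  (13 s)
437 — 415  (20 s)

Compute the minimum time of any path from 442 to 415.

Candidate routes:
442 - 422 - 437 - 415: 13+23+20 = 56
442 - 407 - 447 - 437 - 415: 15+7+15+20 = 57
442 - 441 - 447 - 437 - 415: 2+13+15+20 = 50
442 - 447 - 437 - 415: 19+15+20 = 54
The minimum is 50 s via 442 - 441 - 447 - 437 - 415.

50 s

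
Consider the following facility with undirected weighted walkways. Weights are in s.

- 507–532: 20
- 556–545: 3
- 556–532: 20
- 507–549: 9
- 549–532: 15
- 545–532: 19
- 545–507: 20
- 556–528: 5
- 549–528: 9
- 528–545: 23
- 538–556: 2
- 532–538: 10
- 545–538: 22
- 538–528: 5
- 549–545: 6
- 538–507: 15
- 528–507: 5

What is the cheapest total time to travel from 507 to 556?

10 s

Enumerating some paths:
507–538–556: 15+2 = 17
507–528–538–556: 5+5+2 = 12
507–528–556: 5+5 = 10
The minimum is 10 s via 507–528–556.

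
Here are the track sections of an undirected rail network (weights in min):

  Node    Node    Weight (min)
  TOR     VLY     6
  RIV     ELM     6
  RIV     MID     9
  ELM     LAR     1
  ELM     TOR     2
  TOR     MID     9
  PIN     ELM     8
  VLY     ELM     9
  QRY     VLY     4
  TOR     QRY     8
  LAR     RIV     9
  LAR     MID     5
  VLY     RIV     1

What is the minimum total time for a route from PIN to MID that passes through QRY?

32 min

Shortest PIN→QRY: PIN → ELM → TOR → QRY = 18
Shortest QRY→MID: QRY → VLY → RIV → MID = 14
Total via QRY: 18 + 14 = 32 min.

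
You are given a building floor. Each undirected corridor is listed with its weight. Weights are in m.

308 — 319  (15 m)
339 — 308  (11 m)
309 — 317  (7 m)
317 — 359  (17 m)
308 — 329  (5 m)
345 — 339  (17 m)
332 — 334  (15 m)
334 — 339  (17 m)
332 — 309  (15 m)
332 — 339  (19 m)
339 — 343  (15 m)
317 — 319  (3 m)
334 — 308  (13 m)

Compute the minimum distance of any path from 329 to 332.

Enumerating some paths:
329–308–319–317–309–332: 5+15+3+7+15 = 45
329–308–339–332: 5+11+19 = 35
329–308–334–332: 5+13+15 = 33
The minimum is 33 m via 329–308–334–332.

33 m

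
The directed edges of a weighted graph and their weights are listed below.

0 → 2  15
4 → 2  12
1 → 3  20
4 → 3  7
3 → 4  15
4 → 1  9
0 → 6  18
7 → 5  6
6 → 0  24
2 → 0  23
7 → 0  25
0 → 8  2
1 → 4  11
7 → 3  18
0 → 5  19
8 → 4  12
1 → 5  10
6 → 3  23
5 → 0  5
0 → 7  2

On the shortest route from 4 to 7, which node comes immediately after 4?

Candidate routes:
4–1–5–0–7: 9+10+5+2 = 26
4–2–0–7: 12+23+2 = 37
Cheapest is 4–1–5–0–7 at 26.
So from 4 the first move is to 1.

1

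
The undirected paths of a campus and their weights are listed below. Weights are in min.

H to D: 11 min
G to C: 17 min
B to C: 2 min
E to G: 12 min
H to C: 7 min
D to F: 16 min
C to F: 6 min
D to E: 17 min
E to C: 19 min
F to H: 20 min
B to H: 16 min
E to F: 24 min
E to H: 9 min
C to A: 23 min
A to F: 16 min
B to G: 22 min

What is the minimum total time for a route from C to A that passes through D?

Shortest C→D: C–H–D = 18
Best D to A: D–F–A costing 32
Total via D: 18 + 32 = 50 min.

50 min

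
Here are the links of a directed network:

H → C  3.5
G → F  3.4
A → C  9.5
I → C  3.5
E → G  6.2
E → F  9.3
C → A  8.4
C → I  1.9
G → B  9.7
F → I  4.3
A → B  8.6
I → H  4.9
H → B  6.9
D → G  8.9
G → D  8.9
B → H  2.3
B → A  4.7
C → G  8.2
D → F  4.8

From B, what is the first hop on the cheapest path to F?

H

Enumerating some paths:
B → A → C → G → F: 4.7+9.5+8.2+3.4 = 25.8
B → H → C → G → F: 2.3+3.5+8.2+3.4 = 17.4
Cheapest is B → H → C → G → F at 17.4.
So from B the first move is to H.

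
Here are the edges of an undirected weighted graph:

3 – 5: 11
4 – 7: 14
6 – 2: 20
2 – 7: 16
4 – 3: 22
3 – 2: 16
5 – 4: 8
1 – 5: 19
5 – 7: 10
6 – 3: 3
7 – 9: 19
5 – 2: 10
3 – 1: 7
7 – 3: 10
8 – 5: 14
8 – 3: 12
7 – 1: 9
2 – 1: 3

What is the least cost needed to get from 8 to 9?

Enumerating some paths:
8–3–7–9: 12+10+19 = 41
8–5–7–9: 14+10+19 = 43
8–3–5–7–9: 12+11+10+19 = 52
8–3–1–7–9: 12+7+9+19 = 47
Cheapest is 8–3–7–9 at 41.

41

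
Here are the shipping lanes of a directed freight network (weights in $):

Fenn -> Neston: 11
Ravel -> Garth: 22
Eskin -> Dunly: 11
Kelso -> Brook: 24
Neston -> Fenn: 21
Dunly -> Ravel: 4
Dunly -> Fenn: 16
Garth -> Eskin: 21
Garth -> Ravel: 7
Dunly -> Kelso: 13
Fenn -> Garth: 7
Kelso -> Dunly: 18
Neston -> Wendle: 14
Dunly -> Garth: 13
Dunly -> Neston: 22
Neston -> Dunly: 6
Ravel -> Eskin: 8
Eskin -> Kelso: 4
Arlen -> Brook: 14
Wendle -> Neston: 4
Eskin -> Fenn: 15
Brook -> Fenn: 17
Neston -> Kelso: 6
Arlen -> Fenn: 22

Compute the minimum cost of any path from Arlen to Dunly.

$39

Compare a few routes:
Arlen → Fenn → Neston → Dunly: 22+11+6 = 39
Arlen → Brook → Fenn → Neston → Dunly: 14+17+11+6 = 48
Cheapest is Arlen → Fenn → Neston → Dunly at $39.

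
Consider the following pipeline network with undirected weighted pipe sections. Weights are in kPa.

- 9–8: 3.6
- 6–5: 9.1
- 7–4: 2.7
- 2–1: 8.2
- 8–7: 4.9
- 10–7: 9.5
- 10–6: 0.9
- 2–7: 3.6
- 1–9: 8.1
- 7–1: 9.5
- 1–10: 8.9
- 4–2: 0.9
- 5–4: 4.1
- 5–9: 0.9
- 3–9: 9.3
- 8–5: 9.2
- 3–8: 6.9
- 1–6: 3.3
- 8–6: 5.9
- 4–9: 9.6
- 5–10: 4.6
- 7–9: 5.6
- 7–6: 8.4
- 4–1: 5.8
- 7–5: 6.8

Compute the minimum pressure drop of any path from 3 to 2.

Candidate routes:
3 - 8 - 9 - 5 - 4 - 2: 6.9+3.6+0.9+4.1+0.9 = 16.4
3 - 9 - 5 - 4 - 2: 9.3+0.9+4.1+0.9 = 15.2
3 - 8 - 7 - 2: 6.9+4.9+3.6 = 15.4
3 - 8 - 7 - 4 - 2: 6.9+4.9+2.7+0.9 = 15.4
The minimum is 15.2 kPa via 3 - 9 - 5 - 4 - 2.

15.2 kPa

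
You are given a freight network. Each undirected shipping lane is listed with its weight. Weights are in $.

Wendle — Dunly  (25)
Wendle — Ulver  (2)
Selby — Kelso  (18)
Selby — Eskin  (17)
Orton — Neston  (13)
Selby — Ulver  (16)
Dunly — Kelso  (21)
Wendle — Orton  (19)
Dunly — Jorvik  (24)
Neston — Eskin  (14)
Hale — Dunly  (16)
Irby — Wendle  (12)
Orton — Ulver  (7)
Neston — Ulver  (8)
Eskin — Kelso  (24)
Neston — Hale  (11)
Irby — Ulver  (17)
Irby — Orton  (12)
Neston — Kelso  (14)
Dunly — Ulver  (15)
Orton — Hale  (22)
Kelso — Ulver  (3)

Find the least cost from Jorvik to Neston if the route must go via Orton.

$59

Best Jorvik to Orton: Jorvik–Dunly–Ulver–Orton costing 46
Shortest Orton→Neston: Orton–Neston = 13
Total via Orton: 46 + 13 = $59.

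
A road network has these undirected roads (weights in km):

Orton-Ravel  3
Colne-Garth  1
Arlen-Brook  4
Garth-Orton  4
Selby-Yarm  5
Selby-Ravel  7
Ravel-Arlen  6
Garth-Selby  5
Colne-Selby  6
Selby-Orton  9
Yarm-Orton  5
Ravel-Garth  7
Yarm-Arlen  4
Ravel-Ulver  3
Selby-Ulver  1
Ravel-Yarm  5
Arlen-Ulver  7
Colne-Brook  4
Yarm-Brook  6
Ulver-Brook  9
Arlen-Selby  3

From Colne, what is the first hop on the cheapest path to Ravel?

Garth

Compare a few routes:
Colne → Garth → Ravel: 1+7 = 8
Colne → Garth → Selby → Ravel: 1+5+7 = 13
Colne → Garth → Selby → Ulver → Ravel: 1+5+1+3 = 10
Colne → Selby → Ulver → Ravel: 6+1+3 = 10
Cheapest is Colne → Garth → Ravel at 8 km.
So from Colne the first move is to Garth.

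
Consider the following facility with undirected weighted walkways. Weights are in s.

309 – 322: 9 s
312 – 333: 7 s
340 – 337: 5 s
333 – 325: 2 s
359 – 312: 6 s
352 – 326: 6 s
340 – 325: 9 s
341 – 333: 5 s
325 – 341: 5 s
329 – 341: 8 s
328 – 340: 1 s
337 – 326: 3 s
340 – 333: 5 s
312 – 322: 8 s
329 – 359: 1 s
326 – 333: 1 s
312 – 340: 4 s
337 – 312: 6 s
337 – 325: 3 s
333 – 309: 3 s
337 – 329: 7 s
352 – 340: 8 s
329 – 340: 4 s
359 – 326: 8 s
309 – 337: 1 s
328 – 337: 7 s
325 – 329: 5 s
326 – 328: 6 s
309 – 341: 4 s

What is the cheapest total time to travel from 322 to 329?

15 s

Running Dijkstra from 322:
322: 0
312: 8  (via 322)
309: 9  (via 322)
337: 10  (via 309)
340: 12  (via 312)
333: 12  (via 309)
326: 13  (via 337)
328: 13  (via 340)
325: 13  (via 337)
341: 13  (via 309)
359: 14  (via 312)
329: 15  (via 359)
Shortest route: 322–312–359–329 = 15 s.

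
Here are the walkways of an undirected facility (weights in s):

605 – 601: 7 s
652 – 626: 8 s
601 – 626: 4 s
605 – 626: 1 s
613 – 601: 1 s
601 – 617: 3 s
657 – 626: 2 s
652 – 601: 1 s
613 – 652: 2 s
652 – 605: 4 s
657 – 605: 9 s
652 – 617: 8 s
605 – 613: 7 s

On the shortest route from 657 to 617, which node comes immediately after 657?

626

Enumerating some paths:
657 - 626 - 605 - 652 - 601 - 617: 2+1+4+1+3 = 11
657 - 626 - 601 - 617: 2+4+3 = 9
657 - 626 - 605 - 652 - 613 - 601 - 617: 2+1+4+2+1+3 = 13
Cheapest is 657 - 626 - 601 - 617 at 9 s.
So from 657 the first move is to 626.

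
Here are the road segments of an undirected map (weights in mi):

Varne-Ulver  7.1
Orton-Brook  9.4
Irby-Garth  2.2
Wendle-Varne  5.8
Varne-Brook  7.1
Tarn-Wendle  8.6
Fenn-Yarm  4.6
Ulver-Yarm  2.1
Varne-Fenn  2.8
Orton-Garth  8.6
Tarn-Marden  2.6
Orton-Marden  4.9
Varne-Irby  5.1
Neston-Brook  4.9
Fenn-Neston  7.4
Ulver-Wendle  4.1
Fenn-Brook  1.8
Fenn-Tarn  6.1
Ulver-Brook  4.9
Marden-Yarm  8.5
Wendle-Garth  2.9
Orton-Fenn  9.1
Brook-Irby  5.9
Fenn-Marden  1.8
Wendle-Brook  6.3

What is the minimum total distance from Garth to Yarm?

9.1 mi

Settle nodes by increasing distance from Garth:
Garth: 0
Irby: 2.2  (via Garth)
Wendle: 2.9  (via Garth)
Ulver: 7  (via Wendle)
Varne: 7.3  (via Irby)
Brook: 8.1  (via Irby)
Orton: 8.6  (via Garth)
Yarm: 9.1  (via Ulver)
Shortest route: Garth–Wendle–Ulver–Yarm = 9.1 mi.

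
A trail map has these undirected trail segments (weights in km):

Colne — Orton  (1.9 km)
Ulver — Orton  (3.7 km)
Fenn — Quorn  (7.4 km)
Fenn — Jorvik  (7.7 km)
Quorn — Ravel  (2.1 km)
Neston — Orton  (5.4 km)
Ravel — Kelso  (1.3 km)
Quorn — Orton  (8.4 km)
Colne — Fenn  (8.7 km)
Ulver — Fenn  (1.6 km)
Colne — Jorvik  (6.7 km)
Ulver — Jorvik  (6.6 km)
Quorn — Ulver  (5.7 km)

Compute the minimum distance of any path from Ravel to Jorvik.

14.4 km

Candidate routes:
Ravel - Quorn - Ulver - Jorvik: 2.1+5.7+6.6 = 14.4
Ravel - Quorn - Ulver - Fenn - Jorvik: 2.1+5.7+1.6+7.7 = 17.1
The minimum is 14.4 km via Ravel - Quorn - Ulver - Jorvik.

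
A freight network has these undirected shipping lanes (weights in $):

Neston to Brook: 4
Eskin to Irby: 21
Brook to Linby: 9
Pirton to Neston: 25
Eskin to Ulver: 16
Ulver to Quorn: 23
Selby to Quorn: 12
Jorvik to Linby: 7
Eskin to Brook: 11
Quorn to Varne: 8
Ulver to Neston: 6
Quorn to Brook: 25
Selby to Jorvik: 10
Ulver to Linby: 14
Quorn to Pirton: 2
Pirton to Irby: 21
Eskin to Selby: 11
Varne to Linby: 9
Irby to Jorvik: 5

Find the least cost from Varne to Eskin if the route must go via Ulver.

$39

Best Varne to Ulver: Varne–Linby–Ulver costing 23
Best Ulver to Eskin: Ulver–Eskin costing 16
Total via Ulver: 23 + 16 = $39.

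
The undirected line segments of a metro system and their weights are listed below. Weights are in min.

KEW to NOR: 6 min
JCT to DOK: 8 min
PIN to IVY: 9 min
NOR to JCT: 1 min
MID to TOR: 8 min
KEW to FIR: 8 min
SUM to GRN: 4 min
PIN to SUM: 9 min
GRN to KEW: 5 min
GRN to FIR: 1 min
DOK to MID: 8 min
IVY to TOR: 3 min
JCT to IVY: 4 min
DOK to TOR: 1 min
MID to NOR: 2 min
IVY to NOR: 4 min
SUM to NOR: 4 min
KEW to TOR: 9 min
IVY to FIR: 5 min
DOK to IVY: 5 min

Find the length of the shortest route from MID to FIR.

Compare a few routes:
MID–NOR–JCT–IVY–FIR: 2+1+4+5 = 12
MID–NOR–KEW–GRN–FIR: 2+6+5+1 = 14
MID–NOR–IVY–FIR: 2+4+5 = 11
Cheapest is MID–NOR–IVY–FIR at 11 min.

11 min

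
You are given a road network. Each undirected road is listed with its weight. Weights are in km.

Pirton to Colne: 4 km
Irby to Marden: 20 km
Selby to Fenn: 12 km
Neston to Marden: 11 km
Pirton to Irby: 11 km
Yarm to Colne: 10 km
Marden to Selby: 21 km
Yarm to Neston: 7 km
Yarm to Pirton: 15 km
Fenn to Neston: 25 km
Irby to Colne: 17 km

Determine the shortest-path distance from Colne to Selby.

Enumerating some paths:
Colne - Yarm - Neston - Marden - Selby: 10+7+11+21 = 49
Colne - Yarm - Neston - Fenn - Selby: 10+7+25+12 = 54
Cheapest is Colne - Yarm - Neston - Marden - Selby at 49 km.

49 km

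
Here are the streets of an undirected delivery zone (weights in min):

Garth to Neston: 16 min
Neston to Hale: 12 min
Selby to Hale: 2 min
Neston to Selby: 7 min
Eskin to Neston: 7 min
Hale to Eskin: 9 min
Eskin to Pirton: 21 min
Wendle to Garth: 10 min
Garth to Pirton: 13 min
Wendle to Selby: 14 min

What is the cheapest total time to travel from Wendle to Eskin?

25 min

Candidate routes:
Wendle → Selby → Hale → Eskin: 14+2+9 = 25
Wendle → Selby → Neston → Eskin: 14+7+7 = 28
Cheapest is Wendle → Selby → Hale → Eskin at 25 min.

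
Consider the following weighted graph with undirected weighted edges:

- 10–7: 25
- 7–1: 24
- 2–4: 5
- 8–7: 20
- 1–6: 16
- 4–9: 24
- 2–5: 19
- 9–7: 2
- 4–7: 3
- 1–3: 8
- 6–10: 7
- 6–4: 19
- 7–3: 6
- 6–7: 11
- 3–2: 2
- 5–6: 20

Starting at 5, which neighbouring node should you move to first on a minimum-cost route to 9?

2

Enumerating some paths:
5 → 2 → 3 → 7 → 9: 19+2+6+2 = 29
5 → 6 → 4 → 7 → 9: 20+19+3+2 = 44
5 → 6 → 7 → 9: 20+11+2 = 33
The minimum is 29 via 5 → 2 → 3 → 7 → 9.
So from 5 the first move is to 2.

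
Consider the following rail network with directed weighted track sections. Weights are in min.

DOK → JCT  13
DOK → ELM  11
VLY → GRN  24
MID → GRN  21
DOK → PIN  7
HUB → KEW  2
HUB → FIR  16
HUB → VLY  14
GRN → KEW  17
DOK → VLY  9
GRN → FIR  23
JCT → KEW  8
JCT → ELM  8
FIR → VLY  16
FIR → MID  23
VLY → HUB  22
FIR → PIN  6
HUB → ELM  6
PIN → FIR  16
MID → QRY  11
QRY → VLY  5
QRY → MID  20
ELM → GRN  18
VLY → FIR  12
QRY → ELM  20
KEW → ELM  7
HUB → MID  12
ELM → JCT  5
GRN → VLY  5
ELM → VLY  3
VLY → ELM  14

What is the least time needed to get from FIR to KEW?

40 min

Shortest distances from FIR:
FIR: 0
PIN: 6  (via FIR)
VLY: 16  (via FIR)
MID: 23  (via FIR)
ELM: 30  (via VLY)
QRY: 34  (via MID)
JCT: 35  (via ELM)
HUB: 38  (via VLY)
KEW: 40  (via HUB)
Shortest route: FIR–VLY–HUB–KEW = 40 min.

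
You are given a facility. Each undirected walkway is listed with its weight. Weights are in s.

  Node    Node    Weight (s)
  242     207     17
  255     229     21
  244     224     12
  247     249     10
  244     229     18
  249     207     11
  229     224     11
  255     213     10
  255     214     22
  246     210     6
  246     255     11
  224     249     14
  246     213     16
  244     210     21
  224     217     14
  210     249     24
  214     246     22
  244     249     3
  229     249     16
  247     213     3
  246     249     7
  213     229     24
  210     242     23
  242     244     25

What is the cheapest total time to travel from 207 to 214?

Shortest distances from 207:
207: 0
249: 11  (via 207)
244: 14  (via 249)
242: 17  (via 207)
246: 18  (via 249)
247: 21  (via 249)
213: 24  (via 247)
210: 24  (via 246)
224: 25  (via 249)
229: 27  (via 249)
255: 29  (via 246)
217: 39  (via 224)
214: 40  (via 246)
Shortest route: 207 → 249 → 246 → 214 = 40 s.

40 s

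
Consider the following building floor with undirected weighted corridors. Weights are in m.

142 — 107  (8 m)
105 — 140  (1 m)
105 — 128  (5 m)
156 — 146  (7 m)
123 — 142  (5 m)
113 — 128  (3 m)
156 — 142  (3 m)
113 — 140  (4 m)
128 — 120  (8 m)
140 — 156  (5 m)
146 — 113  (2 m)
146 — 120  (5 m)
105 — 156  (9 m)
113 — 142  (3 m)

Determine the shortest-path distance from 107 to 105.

16 m

Compare a few routes:
107 → 142 → 156 → 140 → 105: 8+3+5+1 = 17
107 → 142 → 113 → 140 → 105: 8+3+4+1 = 16
The minimum is 16 m via 107 → 142 → 113 → 140 → 105.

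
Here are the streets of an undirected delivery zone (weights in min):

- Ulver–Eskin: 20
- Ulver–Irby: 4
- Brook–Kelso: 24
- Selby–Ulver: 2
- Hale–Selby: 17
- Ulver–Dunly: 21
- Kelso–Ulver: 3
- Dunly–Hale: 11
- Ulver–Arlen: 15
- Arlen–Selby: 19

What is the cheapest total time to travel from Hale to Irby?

Running Dijkstra from Hale:
Hale: 0
Dunly: 11  (via Hale)
Selby: 17  (via Hale)
Ulver: 19  (via Selby)
Kelso: 22  (via Ulver)
Irby: 23  (via Ulver)
Shortest route: Hale–Selby–Ulver–Irby = 23 min.

23 min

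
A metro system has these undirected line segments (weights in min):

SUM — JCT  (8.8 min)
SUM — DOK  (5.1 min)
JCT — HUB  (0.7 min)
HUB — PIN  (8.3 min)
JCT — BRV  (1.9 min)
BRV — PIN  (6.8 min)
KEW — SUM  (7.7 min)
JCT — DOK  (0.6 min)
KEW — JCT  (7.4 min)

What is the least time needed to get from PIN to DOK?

9.3 min

Shortest distances from PIN:
PIN: 0
BRV: 6.8  (via PIN)
HUB: 8.3  (via PIN)
JCT: 8.7  (via BRV)
DOK: 9.3  (via JCT)
Shortest route: PIN → BRV → JCT → DOK = 9.3 min.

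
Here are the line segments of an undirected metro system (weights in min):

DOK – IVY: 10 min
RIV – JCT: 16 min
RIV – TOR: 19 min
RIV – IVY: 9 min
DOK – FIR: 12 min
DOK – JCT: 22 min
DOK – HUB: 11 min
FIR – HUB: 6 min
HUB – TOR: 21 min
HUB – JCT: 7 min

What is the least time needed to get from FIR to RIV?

Running Dijkstra from FIR:
FIR: 0
HUB: 6  (via FIR)
DOK: 12  (via FIR)
JCT: 13  (via HUB)
IVY: 22  (via DOK)
TOR: 27  (via HUB)
RIV: 29  (via JCT)
Shortest route: FIR–HUB–JCT–RIV = 29 min.

29 min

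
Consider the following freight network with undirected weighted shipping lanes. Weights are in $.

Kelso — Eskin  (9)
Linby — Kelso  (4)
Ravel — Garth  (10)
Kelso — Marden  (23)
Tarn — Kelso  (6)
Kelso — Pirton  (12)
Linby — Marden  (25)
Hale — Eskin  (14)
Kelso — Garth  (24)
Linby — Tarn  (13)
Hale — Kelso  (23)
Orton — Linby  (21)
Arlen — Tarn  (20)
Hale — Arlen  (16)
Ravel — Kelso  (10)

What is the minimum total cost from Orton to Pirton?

Compare a few routes:
Orton → Linby → Marden → Kelso → Pirton: 21+25+23+12 = 81
Orton → Linby → Tarn → Kelso → Pirton: 21+13+6+12 = 52
Orton → Linby → Kelso → Pirton: 21+4+12 = 37
Cheapest is Orton → Linby → Kelso → Pirton at $37.

$37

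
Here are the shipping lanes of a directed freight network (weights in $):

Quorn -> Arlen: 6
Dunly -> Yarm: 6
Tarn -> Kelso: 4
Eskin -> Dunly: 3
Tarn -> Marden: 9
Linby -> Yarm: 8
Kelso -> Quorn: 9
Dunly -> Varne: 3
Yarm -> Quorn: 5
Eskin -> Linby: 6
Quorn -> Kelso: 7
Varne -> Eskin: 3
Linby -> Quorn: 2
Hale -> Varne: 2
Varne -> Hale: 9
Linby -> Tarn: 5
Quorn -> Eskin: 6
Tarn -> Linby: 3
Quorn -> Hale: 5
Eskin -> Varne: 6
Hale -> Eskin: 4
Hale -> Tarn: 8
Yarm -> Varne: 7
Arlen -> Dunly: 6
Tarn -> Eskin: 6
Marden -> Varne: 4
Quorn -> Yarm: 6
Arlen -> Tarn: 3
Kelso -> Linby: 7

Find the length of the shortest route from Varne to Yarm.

Compare a few routes:
Varne - Eskin - Dunly - Yarm: 3+3+6 = 12
Varne - Eskin - Linby - Quorn - Yarm: 3+6+2+6 = 17
Varne - Eskin - Linby - Yarm: 3+6+8 = 17
Cheapest is Varne - Eskin - Dunly - Yarm at $12.

$12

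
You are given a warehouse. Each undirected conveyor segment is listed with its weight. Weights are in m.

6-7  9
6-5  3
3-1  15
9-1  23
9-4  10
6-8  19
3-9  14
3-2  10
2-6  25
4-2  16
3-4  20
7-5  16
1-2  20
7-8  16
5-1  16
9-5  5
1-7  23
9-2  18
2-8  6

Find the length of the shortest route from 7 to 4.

Enumerating some paths:
7 - 8 - 2 - 4: 16+6+16 = 38
7 - 5 - 9 - 4: 16+5+10 = 31
7 - 6 - 5 - 9 - 4: 9+3+5+10 = 27
7 - 8 - 2 - 9 - 4: 16+6+18+10 = 50
The minimum is 27 m via 7 - 6 - 5 - 9 - 4.

27 m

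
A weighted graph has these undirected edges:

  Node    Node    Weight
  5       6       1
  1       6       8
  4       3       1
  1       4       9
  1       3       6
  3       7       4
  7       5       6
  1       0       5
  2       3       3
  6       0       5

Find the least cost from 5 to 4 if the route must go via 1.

Shortest 5→1: 5–6–1 = 9
Best 1 to 4: 1–3–4 costing 7
Total via 1: 9 + 7 = 16.

16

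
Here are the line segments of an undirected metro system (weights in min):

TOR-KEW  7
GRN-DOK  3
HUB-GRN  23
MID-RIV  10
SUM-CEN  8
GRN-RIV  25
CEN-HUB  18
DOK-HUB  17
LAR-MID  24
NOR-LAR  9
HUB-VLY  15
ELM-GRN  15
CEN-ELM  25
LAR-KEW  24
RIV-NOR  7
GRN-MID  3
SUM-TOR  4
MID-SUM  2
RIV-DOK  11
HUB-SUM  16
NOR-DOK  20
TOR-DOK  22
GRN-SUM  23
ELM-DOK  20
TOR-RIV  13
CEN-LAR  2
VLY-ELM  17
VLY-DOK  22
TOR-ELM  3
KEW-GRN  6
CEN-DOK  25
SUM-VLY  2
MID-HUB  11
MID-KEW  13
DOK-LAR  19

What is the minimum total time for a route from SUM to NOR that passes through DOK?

26 min

Best SUM to DOK: SUM → MID → GRN → DOK costing 8
Best DOK to NOR: DOK → RIV → NOR costing 18
Total via DOK: 8 + 18 = 26 min.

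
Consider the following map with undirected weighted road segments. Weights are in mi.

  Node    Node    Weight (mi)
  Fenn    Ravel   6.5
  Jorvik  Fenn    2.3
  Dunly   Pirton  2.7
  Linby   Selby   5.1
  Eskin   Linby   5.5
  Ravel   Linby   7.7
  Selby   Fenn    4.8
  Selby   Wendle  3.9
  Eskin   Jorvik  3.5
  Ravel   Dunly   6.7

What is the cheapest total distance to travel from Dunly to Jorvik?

15.5 mi

Candidate routes:
Dunly → Ravel → Linby → Eskin → Jorvik: 6.7+7.7+5.5+3.5 = 23.4
Dunly → Ravel → Fenn → Jorvik: 6.7+6.5+2.3 = 15.5
Cheapest is Dunly → Ravel → Fenn → Jorvik at 15.5 mi.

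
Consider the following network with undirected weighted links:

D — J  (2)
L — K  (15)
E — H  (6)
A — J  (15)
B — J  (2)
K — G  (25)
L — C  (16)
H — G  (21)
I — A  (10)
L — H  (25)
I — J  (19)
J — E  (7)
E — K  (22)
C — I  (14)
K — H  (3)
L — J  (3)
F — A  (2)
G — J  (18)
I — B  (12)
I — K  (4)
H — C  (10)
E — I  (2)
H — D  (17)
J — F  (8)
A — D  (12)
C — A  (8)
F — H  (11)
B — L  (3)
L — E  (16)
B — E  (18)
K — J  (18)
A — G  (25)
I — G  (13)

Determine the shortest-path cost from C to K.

13

Enumerating some paths:
C → I → K: 14+4 = 18
C → A → I → K: 8+10+4 = 22
C → H → K: 10+3 = 13
Cheapest is C → H → K at 13.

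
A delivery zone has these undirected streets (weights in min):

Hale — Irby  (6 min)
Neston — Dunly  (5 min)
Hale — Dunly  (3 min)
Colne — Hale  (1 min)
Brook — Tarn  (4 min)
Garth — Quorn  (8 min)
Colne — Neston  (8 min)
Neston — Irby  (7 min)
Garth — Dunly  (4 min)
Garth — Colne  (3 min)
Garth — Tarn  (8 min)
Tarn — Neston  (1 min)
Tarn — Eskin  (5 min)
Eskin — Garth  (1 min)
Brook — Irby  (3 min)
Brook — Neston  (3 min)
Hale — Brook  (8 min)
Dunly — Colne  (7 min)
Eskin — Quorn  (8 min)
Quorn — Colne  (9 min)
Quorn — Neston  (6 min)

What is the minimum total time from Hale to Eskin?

Running Dijkstra from Hale:
Hale: 0
Colne: 1  (via Hale)
Dunly: 3  (via Hale)
Garth: 4  (via Colne)
Eskin: 5  (via Garth)
Shortest route: Hale → Colne → Garth → Eskin = 5 min.

5 min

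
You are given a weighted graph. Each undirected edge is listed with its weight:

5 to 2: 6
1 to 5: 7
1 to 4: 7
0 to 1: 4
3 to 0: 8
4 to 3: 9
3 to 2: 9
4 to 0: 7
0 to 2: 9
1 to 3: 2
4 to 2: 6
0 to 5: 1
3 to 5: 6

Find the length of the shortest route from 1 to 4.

7

Compare a few routes:
1–3–4: 2+9 = 11
1–4: 7 = 7
1–0–4: 4+7 = 11
Cheapest is 1–4 at 7.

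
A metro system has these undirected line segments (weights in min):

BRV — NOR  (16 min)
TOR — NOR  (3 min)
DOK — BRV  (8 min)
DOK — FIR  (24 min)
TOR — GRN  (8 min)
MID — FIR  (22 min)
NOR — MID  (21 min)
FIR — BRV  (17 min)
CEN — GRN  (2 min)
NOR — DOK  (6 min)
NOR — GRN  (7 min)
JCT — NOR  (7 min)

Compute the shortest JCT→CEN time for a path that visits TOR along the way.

Best JCT to TOR: JCT → NOR → TOR costing 10
Shortest TOR→CEN: TOR → GRN → CEN = 10
Total via TOR: 10 + 10 = 20 min.

20 min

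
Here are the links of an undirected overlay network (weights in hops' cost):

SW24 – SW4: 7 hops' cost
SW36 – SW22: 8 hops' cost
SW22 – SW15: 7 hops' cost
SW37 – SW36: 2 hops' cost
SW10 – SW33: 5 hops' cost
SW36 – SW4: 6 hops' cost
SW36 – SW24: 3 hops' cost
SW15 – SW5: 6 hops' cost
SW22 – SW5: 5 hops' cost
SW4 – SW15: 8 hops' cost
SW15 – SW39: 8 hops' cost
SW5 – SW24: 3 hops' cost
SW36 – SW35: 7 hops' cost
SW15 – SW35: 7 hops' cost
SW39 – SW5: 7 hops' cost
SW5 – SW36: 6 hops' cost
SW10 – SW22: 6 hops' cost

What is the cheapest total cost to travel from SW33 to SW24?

19 hops' cost

Enumerating some paths:
SW33–SW10–SW22–SW36–SW24: 5+6+8+3 = 22
SW33–SW10–SW22–SW5–SW36–SW24: 5+6+5+6+3 = 25
SW33–SW10–SW22–SW5–SW24: 5+6+5+3 = 19
SW33–SW10–SW22–SW15–SW5–SW24: 5+6+7+6+3 = 27
The minimum is 19 hops' cost via SW33–SW10–SW22–SW5–SW24.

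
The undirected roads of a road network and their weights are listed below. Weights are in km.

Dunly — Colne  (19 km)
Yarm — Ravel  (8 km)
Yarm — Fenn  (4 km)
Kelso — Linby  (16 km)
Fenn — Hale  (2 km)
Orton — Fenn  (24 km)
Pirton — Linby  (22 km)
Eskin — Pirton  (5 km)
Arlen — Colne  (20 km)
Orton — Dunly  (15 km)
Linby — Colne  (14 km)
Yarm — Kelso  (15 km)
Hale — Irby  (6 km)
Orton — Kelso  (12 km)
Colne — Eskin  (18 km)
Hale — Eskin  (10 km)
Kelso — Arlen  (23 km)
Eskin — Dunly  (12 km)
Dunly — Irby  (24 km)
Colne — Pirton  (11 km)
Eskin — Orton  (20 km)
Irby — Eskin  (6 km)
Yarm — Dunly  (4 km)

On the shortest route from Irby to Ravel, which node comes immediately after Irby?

Candidate routes:
Irby–Eskin–Dunly–Yarm–Ravel: 6+12+4+8 = 30
Irby–Eskin–Hale–Fenn–Yarm–Ravel: 6+10+2+4+8 = 30
Irby–Hale–Fenn–Yarm–Ravel: 6+2+4+8 = 20
Irby–Dunly–Yarm–Ravel: 24+4+8 = 36
Cheapest is Irby–Hale–Fenn–Yarm–Ravel at 20 km.
So from Irby the first move is to Hale.

Hale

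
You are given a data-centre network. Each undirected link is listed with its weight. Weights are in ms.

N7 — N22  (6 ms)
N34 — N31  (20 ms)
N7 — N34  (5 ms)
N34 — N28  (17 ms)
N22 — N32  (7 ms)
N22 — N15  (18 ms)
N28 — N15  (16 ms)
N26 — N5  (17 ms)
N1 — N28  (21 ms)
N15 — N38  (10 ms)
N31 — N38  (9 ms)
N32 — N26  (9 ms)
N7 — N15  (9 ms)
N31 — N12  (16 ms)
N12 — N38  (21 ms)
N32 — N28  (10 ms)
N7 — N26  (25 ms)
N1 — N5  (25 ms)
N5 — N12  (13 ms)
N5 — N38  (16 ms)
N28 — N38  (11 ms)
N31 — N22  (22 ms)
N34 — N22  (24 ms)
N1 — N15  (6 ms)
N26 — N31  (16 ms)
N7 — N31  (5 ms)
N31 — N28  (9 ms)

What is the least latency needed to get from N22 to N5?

33 ms

Candidate routes:
N22–N7–N31–N12–N5: 6+5+16+13 = 40
N22–N7–N31–N38–N5: 6+5+9+16 = 36
N22–N7–N15–N38–N5: 6+9+10+16 = 41
N22–N32–N26–N5: 7+9+17 = 33
The minimum is 33 ms via N22–N32–N26–N5.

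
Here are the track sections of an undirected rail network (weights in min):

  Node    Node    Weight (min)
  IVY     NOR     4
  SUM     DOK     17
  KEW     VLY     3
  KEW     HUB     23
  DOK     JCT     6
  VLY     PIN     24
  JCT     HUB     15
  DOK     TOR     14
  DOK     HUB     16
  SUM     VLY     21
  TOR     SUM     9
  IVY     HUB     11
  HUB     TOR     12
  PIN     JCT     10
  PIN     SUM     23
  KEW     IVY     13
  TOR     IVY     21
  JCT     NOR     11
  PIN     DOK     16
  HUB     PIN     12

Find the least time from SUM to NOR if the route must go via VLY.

Shortest SUM→VLY: SUM → VLY = 21
Best VLY to NOR: VLY → KEW → IVY → NOR costing 20
Total via VLY: 21 + 20 = 41 min.

41 min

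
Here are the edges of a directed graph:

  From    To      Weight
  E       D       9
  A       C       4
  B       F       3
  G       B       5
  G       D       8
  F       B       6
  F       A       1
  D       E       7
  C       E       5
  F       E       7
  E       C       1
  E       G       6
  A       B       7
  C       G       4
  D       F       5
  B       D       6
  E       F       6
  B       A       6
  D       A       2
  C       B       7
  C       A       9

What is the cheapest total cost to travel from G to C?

13

Running Dijkstra from G:
G: 0
B: 5  (via G)
D: 8  (via G)
F: 8  (via B)
A: 9  (via F)
C: 13  (via A)
Shortest route: G → B → F → A → C = 13.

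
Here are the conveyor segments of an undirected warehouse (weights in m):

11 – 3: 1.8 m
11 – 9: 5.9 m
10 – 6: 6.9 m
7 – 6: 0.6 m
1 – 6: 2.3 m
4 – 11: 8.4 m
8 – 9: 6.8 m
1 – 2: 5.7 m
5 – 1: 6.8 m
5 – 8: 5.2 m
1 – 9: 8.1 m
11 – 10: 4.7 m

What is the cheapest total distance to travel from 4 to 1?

Running Dijkstra from 4:
4: 0
11: 8.4  (via 4)
3: 10.2  (via 11)
10: 13.1  (via 11)
9: 14.3  (via 11)
6: 20  (via 10)
7: 20.6  (via 6)
8: 21.1  (via 9)
1: 22.3  (via 6)
Shortest route: 4 → 11 → 10 → 6 → 1 = 22.3 m.

22.3 m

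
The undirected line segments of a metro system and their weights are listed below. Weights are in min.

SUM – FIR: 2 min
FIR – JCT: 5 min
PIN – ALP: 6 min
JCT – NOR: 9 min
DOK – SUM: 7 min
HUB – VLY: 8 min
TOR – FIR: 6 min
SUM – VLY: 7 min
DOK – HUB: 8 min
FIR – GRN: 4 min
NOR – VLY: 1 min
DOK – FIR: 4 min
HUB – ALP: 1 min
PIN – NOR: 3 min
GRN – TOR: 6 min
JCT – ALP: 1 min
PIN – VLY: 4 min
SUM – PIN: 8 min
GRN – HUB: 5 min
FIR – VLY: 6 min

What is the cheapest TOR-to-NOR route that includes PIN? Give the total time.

Best TOR to PIN: TOR–FIR–SUM–PIN costing 16
Shortest PIN→NOR: PIN–NOR = 3
Total via PIN: 16 + 3 = 19 min.

19 min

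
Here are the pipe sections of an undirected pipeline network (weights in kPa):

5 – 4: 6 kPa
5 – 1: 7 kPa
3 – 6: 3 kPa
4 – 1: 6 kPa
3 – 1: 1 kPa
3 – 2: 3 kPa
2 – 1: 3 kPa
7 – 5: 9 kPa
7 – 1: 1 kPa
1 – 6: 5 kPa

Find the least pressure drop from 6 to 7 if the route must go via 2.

10 kPa

Best 6 to 2: 6 → 3 → 2 costing 6
Best 2 to 7: 2 → 1 → 7 costing 4
Total via 2: 6 + 4 = 10 kPa.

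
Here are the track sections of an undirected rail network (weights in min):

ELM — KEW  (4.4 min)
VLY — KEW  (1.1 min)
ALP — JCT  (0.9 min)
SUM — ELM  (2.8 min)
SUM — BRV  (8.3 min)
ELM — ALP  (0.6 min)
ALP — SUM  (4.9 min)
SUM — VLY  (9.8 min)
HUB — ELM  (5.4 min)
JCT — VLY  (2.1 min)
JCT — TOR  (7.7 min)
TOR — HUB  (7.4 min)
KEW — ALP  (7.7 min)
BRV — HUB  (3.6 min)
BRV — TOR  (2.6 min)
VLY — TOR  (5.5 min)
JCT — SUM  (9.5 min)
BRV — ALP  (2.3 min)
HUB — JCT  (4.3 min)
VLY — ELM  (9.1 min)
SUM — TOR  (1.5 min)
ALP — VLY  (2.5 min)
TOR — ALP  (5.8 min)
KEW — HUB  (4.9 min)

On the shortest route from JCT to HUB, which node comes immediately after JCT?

Compare a few routes:
JCT - ALP - BRV - HUB: 0.9+2.3+3.6 = 6.8
JCT - HUB: 4.3 = 4.3
Cheapest is JCT - HUB at 4.3 min.
So from JCT the first move is to HUB.

HUB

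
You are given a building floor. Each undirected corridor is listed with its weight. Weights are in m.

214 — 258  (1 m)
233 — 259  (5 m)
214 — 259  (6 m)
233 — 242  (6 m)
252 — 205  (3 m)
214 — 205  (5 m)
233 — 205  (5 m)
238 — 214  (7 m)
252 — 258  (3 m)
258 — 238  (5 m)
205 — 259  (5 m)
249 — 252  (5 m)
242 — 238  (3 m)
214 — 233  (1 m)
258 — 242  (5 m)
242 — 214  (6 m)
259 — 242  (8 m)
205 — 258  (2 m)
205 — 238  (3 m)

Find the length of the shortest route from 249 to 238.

Enumerating some paths:
249 - 252 - 205 - 238: 5+3+3 = 11
249 - 252 - 258 - 238: 5+3+5 = 13
249 - 252 - 258 - 205 - 238: 5+3+2+3 = 13
The minimum is 11 m via 249 - 252 - 205 - 238.

11 m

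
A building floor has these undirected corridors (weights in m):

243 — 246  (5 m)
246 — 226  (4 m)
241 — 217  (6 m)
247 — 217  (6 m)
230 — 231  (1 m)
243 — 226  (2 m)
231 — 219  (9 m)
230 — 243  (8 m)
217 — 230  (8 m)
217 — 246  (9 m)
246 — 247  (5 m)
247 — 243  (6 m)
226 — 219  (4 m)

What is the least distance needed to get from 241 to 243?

18 m

Running Dijkstra from 241:
241: 0
217: 6  (via 241)
247: 12  (via 217)
230: 14  (via 217)
246: 15  (via 217)
231: 15  (via 230)
243: 18  (via 247)
Shortest route: 241 → 217 → 247 → 243 = 18 m.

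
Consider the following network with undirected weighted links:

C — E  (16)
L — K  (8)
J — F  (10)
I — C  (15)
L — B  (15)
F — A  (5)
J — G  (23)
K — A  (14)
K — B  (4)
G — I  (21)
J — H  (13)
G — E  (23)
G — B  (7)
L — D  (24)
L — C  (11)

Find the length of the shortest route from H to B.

43

Candidate routes:
H - J - G - B: 13+23+7 = 43
H - J - F - A - K - B: 13+10+5+14+4 = 46
The minimum is 43 via H - J - G - B.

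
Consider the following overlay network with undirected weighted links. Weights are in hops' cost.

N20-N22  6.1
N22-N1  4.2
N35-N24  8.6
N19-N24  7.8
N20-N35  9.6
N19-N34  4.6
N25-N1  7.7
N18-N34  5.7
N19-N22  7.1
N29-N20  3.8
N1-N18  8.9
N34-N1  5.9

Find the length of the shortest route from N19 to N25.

18.2 hops' cost

Settle nodes by increasing distance from N19:
N19: 0
N34: 4.6  (via N19)
N22: 7.1  (via N19)
N24: 7.8  (via N19)
N18: 10.3  (via N34)
N1: 10.5  (via N34)
N20: 13.2  (via N22)
N35: 16.4  (via N24)
N29: 17  (via N20)
N25: 18.2  (via N1)
Shortest route: N19 → N34 → N1 → N25 = 18.2 hops' cost.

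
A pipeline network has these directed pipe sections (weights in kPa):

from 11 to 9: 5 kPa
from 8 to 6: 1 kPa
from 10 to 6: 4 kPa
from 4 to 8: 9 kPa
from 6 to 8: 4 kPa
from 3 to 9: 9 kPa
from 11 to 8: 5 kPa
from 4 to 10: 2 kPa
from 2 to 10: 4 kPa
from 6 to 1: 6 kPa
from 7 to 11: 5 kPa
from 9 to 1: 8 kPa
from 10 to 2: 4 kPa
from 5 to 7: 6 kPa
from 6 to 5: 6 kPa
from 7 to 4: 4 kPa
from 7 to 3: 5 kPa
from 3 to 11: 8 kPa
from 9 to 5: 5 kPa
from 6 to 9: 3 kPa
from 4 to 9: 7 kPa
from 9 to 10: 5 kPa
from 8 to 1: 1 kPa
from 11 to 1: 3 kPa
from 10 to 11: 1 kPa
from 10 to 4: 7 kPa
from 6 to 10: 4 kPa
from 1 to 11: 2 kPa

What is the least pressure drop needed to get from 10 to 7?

Compare a few routes:
10 → 6 → 9 → 5 → 7: 4+3+5+6 = 18
10 → 11 → 9 → 5 → 7: 1+5+5+6 = 17
10 → 6 → 5 → 7: 4+6+6 = 16
The minimum is 16 kPa via 10 → 6 → 5 → 7.

16 kPa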